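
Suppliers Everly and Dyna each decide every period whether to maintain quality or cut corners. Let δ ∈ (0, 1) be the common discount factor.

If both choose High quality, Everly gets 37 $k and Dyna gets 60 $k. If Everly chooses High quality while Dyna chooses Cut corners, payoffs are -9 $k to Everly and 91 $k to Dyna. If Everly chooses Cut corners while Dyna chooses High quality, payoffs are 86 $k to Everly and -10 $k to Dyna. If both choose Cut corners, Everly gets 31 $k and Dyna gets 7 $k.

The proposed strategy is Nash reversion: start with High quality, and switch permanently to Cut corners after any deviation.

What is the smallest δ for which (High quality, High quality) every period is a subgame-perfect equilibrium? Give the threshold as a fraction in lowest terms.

49/55

For Everly: deviation gain 86−37 = 49, per-period punishment loss 37−31 = 6. IC gives δ ≥ 49/55.
For Dyna: gain 31, loss 53 per period, so δ ≥ 31/84.
The tighter constraint is Everly's, so cooperation needs δ ≥ 49/55.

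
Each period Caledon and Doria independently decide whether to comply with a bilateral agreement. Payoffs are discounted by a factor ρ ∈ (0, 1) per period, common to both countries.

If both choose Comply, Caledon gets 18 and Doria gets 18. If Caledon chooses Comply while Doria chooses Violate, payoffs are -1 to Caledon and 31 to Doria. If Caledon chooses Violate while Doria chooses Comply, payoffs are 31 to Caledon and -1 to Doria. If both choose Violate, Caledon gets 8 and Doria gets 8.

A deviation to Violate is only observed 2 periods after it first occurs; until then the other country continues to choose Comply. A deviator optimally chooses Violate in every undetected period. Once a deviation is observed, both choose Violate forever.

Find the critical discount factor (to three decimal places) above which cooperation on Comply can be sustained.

0.752

The best deviation is to choose Violate for all 2 undetected periods, earning 31 each, then 8 forever once detected.
Deviation value: 31(1−ρ^2)/(1−ρ) + 8ρ^2/(1−ρ); cooperation value: 18/(1−ρ).
IC: 18 ≥ 31(1−ρ^2) + 8ρ^2 = 31 − 23ρ^2.
So ρ^2 ≥ 13/23, giving ρ ≥ (13/23)^(1/2) ≈ 0.752.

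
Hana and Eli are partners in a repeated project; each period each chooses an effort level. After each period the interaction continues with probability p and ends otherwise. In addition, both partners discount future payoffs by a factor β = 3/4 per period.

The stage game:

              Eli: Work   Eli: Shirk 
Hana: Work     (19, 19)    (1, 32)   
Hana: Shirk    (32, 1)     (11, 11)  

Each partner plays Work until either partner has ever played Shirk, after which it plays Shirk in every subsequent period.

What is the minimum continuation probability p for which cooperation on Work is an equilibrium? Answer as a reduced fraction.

With continuation probability p and discount β, the effective per-period discount factor is βp.
Grim-trigger IC: βp ≥ (32−19)/(32−11) = 13/21.
So p ≥ (13/21)/(3/4) = 52/63.

52/63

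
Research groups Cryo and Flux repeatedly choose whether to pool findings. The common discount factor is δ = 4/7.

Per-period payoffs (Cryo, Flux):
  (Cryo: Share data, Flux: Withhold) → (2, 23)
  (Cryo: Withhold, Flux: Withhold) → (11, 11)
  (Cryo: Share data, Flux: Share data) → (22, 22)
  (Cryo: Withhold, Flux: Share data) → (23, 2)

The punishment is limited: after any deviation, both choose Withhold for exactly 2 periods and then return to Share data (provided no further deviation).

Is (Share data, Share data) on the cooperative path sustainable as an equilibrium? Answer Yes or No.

Yes

IC: δ+…+δ^2 ≥ (23−22)/(22−11) = 1/11.
At δ = 4/7: partial sum = 0.8980 ≥ 0.0909. Cooperation sustainable.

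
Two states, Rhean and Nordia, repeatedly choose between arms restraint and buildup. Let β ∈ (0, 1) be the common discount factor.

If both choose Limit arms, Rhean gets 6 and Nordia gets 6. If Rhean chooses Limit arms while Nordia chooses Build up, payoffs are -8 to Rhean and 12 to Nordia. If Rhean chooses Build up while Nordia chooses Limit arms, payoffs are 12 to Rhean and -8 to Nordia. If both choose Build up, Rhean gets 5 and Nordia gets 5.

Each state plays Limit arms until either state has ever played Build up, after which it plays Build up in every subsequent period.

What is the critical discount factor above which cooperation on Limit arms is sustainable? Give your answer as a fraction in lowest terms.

6/(1−β) ≥ 12 + 5β/(1−β)
6 ≥ 12 − 7β
β ≥ 6/7.

6/7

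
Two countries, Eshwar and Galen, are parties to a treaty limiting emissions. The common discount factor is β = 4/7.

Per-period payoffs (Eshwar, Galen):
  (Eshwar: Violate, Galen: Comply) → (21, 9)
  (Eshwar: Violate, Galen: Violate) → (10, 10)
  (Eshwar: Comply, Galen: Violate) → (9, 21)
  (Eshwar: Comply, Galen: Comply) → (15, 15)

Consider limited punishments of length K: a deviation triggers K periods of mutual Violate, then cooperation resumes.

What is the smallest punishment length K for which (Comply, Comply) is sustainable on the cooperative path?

5

IC: β(1−β^K)/(1−β) ≥ (21−15)/(15−10) = 6/5.
With β = 4/7: need 1 − β^K ≥ 6/5·(1−4/7)/(4/7), i.e. β^K ≤ 0.1000.
Since (4/7)^4 = 0.1066 and (4/7)^5 = 0.0609, the smallest such K is 5.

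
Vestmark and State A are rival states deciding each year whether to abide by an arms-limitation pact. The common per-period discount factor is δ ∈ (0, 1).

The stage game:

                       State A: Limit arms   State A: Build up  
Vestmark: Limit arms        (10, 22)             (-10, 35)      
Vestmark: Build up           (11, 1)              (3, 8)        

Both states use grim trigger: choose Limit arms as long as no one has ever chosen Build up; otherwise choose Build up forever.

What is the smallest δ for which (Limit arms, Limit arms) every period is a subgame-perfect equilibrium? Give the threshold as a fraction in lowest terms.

13/27

Vestmark: cooperation gives 10 each period; deviation gives 11 once then 3 forever.
  10/(1−δ) ≥ 11 + 3δ/(1−δ) ⇒ δ ≥ 1/8.
State A: cooperation gives 22 each period; deviation gives 35 once then 8 forever.
  δ ≥ 13/27.
Both must hold, so the binding constraint is State A's: δ ≥ 13/27.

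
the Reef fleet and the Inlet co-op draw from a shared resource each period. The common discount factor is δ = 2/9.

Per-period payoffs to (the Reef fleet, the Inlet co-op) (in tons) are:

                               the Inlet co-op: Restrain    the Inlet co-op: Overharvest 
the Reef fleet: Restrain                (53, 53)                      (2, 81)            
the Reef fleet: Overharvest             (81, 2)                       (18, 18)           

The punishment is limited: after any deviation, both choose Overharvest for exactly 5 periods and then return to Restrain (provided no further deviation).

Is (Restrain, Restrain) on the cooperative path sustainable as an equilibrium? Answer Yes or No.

A one-shot deviation gives 81 now, then 18 for 5 periods, then back to 53.
Gain from deviating: (81−53) today; loss: (53−18) in each of the next 5 periods.
No-deviation condition: (53−18)(δ+…+δ^5) ≥ 81−53, i.e. δ+…+δ^5 ≥ 4/5.
At δ = 2/9: δ+…+δ^5 = 0.2856 < 0.8000.
So cooperation is not sustainable.

No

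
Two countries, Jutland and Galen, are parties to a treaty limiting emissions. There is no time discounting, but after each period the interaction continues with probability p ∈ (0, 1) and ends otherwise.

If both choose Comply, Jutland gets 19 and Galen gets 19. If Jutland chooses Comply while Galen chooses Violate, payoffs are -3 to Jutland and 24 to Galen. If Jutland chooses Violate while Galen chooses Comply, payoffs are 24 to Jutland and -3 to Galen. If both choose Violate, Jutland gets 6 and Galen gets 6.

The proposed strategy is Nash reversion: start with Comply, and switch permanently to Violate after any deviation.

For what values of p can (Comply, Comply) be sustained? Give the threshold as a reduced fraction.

5/18

Expected cooperation value is 19 + p·19 + p²·19 + … = 19/(1−p); deviation gives 24 + p·6/(1−p).
19 ≥ 24(1−p) + 6p ⇒ 18p ≥ 5 ⇒ p ≥ 5/18.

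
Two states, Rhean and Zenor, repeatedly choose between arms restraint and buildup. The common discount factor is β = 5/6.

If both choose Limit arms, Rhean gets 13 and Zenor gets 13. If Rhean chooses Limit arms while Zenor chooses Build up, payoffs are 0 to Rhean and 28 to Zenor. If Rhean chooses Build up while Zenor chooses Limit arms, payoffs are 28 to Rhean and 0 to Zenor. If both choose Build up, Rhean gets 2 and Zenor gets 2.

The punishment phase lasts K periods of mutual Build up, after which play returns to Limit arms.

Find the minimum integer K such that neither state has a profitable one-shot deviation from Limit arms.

No profitable deviation requires (13−2)(β+…+β^K) ≥ 28−13, i.e. β+…+β^K ≥ 15/11 ≈ 1.3636.
With β = 5/6, the partial sums are K=1: 0.8333, K=2: 1.5278.
K = 2 is the first length at which the sum reaches 1.3636.

2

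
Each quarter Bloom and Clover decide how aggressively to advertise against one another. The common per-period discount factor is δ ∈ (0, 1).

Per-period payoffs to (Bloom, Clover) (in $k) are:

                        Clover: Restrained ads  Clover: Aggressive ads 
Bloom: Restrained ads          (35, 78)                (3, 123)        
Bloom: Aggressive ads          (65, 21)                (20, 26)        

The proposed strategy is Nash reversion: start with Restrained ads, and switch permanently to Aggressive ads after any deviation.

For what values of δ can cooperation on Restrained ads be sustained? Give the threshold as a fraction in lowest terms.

2/3

Bloom's threshold: (65−35)/(65−20) = 2/3.
Clover's threshold: (123−78)/(123−26) = 45/97.
2/3 > 45/97, so Bloom binds and δ* = 2/3.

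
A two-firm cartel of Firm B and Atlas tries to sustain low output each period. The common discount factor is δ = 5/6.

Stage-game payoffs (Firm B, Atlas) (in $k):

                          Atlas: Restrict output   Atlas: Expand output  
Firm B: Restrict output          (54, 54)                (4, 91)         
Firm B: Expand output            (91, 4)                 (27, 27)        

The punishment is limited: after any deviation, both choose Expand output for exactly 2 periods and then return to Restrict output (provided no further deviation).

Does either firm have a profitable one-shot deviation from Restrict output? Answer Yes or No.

IC: δ+…+δ^2 ≥ (91−54)/(54−27) = 37/27.
At δ = 5/6: partial sum = 1.5278 ≥ 1.3704. Cooperation sustainable.

No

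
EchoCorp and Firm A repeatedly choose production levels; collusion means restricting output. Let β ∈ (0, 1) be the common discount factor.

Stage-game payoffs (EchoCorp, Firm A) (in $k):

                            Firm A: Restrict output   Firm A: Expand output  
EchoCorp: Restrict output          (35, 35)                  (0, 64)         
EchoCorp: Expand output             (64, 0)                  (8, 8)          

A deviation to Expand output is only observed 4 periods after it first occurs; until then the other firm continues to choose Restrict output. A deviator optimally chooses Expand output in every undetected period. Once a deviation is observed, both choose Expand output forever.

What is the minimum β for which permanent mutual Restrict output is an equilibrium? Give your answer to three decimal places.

0.848

The best deviation is to choose Expand output for all 4 undetected periods, earning 64 each, then 8 forever once detected.
Deviation value: 64(1−β^4)/(1−β) + 8β^4/(1−β); cooperation value: 35/(1−β).
IC: 35 ≥ 64(1−β^4) + 8β^4 = 64 − 56β^4.
So β^4 ≥ 29/56, giving β ≥ (29/56)^(1/4) ≈ 0.848.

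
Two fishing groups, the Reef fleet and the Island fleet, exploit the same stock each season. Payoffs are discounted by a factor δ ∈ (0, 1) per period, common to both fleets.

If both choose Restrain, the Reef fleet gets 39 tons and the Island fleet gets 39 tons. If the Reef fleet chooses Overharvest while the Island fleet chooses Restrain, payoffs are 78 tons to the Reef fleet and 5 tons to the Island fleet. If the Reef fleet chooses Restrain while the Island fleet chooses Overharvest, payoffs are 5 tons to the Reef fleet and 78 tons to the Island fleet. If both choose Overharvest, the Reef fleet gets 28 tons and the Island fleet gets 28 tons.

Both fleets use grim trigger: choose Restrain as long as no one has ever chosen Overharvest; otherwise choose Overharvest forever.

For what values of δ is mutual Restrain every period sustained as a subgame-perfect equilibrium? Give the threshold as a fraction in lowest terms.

39/50

Under grim trigger the critical discount factor is (T−C)/(T−P) with T = 78, C = 39, P = 28.
δ* = (78−39)/(78−28) = 39/50.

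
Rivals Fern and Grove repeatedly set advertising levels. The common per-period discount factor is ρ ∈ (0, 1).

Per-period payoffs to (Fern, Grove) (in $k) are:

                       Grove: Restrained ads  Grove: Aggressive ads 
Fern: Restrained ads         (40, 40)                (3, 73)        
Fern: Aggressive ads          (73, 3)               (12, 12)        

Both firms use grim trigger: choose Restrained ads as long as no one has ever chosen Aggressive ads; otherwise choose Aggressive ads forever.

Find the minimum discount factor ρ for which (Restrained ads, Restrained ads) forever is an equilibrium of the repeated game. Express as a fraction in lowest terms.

40/(1−ρ) ≥ 73 + 12ρ/(1−ρ)
40 ≥ 73 − 61ρ
ρ ≥ 33/61.

33/61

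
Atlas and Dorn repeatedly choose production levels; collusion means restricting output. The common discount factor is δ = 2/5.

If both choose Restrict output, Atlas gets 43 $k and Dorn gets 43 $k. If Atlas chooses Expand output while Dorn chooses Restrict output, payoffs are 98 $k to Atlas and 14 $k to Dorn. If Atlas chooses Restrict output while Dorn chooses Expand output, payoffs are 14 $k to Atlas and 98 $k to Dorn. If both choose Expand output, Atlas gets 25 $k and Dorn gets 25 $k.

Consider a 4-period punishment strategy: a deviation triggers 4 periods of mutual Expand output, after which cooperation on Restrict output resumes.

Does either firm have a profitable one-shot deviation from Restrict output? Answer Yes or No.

Yes

IC: δ+…+δ^4 ≥ (98−43)/(43−25) = 55/18.
At δ = 2/5: partial sum = 0.6496 < 3.0556. Cooperation not sustainable.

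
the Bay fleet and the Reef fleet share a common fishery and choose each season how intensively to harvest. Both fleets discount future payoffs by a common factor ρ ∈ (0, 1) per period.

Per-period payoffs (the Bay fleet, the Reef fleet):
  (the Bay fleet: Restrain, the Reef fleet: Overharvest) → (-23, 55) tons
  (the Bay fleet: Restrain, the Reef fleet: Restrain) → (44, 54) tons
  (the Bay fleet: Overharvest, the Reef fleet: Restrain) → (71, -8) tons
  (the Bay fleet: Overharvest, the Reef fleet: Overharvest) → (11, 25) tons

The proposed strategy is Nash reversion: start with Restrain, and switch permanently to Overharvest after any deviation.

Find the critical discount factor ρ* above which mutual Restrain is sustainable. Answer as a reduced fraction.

9/20

the Bay fleet: cooperation gives 44 each period; deviation gives 71 once then 11 forever.
  44/(1−ρ) ≥ 71 + 11ρ/(1−ρ) ⇒ ρ ≥ 27/60 = 9/20.
the Reef fleet: cooperation gives 54 each period; deviation gives 55 once then 25 forever.
  ρ ≥ 1/30.
Both must hold, so the binding constraint is the Bay fleet's: ρ ≥ 9/20.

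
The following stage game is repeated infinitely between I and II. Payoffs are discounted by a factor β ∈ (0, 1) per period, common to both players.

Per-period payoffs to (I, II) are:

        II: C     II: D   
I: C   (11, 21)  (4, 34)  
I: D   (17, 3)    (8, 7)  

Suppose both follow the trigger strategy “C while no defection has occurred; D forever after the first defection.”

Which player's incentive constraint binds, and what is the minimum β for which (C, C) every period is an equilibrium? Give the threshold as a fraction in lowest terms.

For I: deviation gain 17−11 = 6, per-period punishment loss 11−8 = 3. IC gives β ≥ 6/9 = 2/3.
For II: gain 13, loss 14 per period, so β ≥ 13/27.
The tighter constraint is I's, so cooperation needs β ≥ 2/3.

I; β ≥ 2/3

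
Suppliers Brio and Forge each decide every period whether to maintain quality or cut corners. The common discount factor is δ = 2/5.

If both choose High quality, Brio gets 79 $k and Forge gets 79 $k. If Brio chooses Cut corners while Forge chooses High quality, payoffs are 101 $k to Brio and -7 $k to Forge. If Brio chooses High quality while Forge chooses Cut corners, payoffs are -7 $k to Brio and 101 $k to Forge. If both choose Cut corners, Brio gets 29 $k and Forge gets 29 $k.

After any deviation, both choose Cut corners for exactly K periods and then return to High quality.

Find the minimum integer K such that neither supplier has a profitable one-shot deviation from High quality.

IC: δ(1−δ^K)/(1−δ) ≥ (101−79)/(79−29) = 11/25.
With δ = 2/5: need 1 − δ^K ≥ 11/25·(1−2/5)/(2/5), i.e. δ^K ≤ 0.3400.
Since (2/5)^1 = 0.4000 and (2/5)^2 = 0.1600, the smallest such K is 2.

2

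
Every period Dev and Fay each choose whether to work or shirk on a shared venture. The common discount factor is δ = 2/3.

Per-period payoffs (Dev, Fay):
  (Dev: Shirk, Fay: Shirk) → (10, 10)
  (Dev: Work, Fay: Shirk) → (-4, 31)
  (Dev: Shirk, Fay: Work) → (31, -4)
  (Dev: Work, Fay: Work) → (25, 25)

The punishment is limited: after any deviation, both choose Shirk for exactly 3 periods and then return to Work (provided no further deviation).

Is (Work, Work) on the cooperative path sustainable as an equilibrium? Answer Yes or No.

Yes

IC: δ+…+δ^3 ≥ (31−25)/(25−10) = 2/5.
At δ = 2/3: partial sum = 1.4074 ≥ 0.4000. Cooperation sustainable.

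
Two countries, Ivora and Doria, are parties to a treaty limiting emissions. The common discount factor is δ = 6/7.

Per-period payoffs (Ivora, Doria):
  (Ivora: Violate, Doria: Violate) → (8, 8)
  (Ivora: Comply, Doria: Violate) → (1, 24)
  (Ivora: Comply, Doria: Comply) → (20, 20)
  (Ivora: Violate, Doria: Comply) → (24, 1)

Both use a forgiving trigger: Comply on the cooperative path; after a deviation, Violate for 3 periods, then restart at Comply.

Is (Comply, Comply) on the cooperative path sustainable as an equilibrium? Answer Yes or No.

Yes

A one-shot deviation gives 24 now, then 8 for 3 periods, then back to 20.
Gain from deviating: (24−20) today; loss: (20−8) in each of the next 3 periods.
No-deviation condition: (20−8)(δ+…+δ^3) ≥ 24−20, i.e. δ+…+δ^3 ≥ 1/3.
At δ = 6/7: δ+…+δ^3 = 2.2216 ≥ 0.3333.
So cooperation is sustainable.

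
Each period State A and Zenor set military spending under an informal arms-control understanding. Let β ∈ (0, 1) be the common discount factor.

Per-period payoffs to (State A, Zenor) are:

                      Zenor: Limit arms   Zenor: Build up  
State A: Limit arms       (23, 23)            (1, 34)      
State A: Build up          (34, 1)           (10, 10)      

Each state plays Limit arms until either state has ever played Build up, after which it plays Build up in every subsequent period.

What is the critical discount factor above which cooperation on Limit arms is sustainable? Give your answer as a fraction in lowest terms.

11/24

Cooperation forever yields 23 each period: 23/(1−β).
Deviating yields 34 once, then 10 forever: 34 + 10β/(1−β).
No profitable deviation requires 23/(1−β) ≥ 34 + 10β/(1−β).
Multiplying by (1−β): 23 ≥ 34(1−β) + 10β = 34 − 24β.
So 24β ≥ 11, i.e. β ≥ 11/24.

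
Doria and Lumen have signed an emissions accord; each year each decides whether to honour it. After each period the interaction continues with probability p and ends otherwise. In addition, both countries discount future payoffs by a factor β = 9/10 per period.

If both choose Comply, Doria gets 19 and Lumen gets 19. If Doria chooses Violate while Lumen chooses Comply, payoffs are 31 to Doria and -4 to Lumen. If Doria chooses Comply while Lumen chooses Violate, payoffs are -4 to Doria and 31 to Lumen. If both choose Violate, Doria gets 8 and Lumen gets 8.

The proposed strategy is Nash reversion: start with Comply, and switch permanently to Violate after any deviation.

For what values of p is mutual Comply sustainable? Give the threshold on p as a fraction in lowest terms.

40/69

With continuation probability p and discount β, the effective per-period discount factor is βp.
Grim-trigger IC: βp ≥ (31−19)/(31−8) = 12/23.
So p ≥ (12/23)/(9/10) = 40/69.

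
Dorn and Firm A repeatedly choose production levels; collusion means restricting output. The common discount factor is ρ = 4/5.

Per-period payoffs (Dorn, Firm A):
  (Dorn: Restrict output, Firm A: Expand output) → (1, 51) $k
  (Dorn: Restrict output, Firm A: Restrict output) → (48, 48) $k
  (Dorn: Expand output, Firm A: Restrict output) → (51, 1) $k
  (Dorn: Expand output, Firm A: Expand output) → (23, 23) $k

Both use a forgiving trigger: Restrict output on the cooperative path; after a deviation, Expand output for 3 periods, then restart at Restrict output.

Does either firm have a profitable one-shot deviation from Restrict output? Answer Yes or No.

No

Comparing payoff streams over the 4 periods until play realigns: cooperate → 48(1+ρ+…+ρ^3); deviate → 51 + 23(ρ+…+ρ^3).
Cooperation is sustained iff (48−23)(ρ+…+ρ^3) ≥ 51−48.
ρ+…+ρ^3 = 4/5·(1−(4/5)^3)/(1−4/5) = 1.9520, and (51−48)/(48−23) = 0.1200.
1.9520 ≥ 0.1200, so cooperation is sustainable.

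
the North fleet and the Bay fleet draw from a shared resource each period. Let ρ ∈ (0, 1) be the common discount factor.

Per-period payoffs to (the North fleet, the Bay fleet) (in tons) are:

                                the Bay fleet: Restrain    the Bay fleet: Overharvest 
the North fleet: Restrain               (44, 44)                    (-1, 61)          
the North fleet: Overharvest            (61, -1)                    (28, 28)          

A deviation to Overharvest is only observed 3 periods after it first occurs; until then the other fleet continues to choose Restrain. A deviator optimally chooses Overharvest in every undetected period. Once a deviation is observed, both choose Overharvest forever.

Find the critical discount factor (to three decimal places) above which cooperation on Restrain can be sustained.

A deviator earns 61 for 3 periods, then 28 forever; cooperating earns 44 forever. Multiplying the IC by (1−ρ):
44 ≥ 61(1−ρ^3) + 28ρ^3, so 33·ρ^3 ≥ 17 and ρ^3 ≥ 17/33.
ρ ≥ (17/33)^(1/3) ≈ 0.802.

0.802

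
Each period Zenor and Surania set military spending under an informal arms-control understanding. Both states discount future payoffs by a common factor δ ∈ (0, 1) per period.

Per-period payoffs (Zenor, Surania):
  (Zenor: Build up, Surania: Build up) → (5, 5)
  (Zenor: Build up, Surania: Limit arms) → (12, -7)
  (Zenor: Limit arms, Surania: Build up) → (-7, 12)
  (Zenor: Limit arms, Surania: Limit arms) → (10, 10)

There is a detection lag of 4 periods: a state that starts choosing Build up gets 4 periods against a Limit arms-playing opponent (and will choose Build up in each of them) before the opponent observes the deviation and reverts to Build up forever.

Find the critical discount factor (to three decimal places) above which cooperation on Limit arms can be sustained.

0.731

A deviator earns 12 for 4 periods, then 5 forever; cooperating earns 10 forever. Multiplying the IC by (1−δ):
10 ≥ 12(1−δ^4) + 5δ^4, so 7·δ^4 ≥ 2 and δ^4 ≥ 2/7.
δ ≥ (2/7)^(1/4) ≈ 0.731.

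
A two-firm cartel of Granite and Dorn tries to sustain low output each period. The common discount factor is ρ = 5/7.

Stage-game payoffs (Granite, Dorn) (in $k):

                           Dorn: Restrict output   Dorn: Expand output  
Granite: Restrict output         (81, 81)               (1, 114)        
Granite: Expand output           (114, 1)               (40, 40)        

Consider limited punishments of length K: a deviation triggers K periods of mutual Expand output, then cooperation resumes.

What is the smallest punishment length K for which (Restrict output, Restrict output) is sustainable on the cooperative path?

No profitable deviation requires (81−40)(ρ+…+ρ^K) ≥ 114−81, i.e. ρ+…+ρ^K ≥ 33/41 ≈ 0.8049.
With ρ = 5/7, the partial sums are K=1: 0.7143, K=2: 1.2245.
K = 2 is the first length at which the sum reaches 0.8049.

2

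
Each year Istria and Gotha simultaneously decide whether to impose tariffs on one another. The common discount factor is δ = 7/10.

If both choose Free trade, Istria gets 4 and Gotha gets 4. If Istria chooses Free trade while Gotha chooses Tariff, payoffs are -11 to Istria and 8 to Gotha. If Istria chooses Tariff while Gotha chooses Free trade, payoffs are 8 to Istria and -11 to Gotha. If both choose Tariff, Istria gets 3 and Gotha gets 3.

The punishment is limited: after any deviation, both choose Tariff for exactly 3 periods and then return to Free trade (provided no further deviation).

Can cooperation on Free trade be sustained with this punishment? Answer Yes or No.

No

IC: δ+…+δ^3 ≥ (8−4)/(4−3) = 4.
At δ = 7/10: partial sum = 1.5330 < 4.0000. Cooperation not sustainable.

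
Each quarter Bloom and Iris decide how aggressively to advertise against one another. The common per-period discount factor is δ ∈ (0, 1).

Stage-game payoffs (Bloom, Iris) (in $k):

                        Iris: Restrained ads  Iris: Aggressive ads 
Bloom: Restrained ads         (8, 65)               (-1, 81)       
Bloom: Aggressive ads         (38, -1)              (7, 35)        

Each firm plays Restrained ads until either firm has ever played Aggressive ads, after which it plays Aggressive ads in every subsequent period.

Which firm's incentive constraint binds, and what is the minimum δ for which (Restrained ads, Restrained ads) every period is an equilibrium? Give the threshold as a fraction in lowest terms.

Bloom's threshold: (38−8)/(38−7) = 30/31.
Iris's threshold: (81−65)/(81−35) = 8/23.
30/31 > 8/23, so Bloom binds and δ* = 30/31.

Bloom; δ ≥ 30/31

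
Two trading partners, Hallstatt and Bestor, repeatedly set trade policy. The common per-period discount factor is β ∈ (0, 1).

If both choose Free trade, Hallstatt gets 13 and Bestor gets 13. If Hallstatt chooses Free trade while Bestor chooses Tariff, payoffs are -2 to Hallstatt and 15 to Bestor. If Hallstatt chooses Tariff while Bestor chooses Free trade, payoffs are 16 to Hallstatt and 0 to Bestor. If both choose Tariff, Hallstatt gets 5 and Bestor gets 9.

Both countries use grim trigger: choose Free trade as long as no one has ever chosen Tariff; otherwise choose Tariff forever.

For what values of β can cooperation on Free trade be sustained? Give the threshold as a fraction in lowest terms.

1/3

Hallstatt's threshold: (16−13)/(16−5) = 3/11.
Bestor's threshold: (15−13)/(15−9) = 1/3.
3/11 < 1/3, so Bestor binds and β* = 1/3.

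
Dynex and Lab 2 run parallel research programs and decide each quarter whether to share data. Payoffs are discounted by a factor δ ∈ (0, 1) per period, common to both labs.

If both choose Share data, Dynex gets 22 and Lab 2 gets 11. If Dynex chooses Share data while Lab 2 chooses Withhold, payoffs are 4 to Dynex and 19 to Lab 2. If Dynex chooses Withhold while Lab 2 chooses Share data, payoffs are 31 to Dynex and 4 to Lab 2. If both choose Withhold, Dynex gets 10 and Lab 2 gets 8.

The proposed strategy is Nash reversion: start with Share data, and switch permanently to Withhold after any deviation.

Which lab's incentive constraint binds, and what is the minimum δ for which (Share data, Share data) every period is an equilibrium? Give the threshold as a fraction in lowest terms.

For Dynex: deviation gain 31−22 = 9, per-period punishment loss 22−10 = 12. IC gives δ ≥ 9/21 = 3/7.
For Lab 2: gain 8, loss 3 per period, so δ ≥ 8/11.
The tighter constraint is Lab 2's, so cooperation needs δ ≥ 8/11.

Lab 2; δ ≥ 8/11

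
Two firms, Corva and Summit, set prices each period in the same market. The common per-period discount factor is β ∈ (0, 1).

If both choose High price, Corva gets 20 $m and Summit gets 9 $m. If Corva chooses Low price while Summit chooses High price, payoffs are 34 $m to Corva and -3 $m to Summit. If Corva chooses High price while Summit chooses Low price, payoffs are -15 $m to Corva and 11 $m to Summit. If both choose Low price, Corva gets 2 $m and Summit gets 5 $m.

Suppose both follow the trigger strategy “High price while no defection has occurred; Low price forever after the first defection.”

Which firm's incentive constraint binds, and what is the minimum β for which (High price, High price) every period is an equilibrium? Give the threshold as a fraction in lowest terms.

Corva: cooperation gives 20 each period; deviation gives 34 once then 2 forever.
  20/(1−β) ≥ 34 + 2β/(1−β) ⇒ β ≥ 14/32 = 7/16.
Summit: cooperation gives 9 each period; deviation gives 11 once then 5 forever.
  β ≥ 2/6 = 1/3.
Both must hold, so the binding constraint is Corva's: β ≥ 7/16.

Corva; β ≥ 7/16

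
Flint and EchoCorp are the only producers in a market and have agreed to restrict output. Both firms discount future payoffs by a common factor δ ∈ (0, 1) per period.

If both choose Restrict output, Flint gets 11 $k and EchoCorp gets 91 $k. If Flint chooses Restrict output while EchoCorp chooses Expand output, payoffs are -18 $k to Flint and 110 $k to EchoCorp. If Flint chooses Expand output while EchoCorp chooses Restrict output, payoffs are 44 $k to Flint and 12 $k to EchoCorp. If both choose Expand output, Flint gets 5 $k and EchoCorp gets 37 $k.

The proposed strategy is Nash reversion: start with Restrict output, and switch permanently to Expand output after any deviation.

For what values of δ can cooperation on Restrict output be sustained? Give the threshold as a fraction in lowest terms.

11/13

Flint's threshold: (44−11)/(44−5) = 11/13.
EchoCorp's threshold: (110−91)/(110−37) = 19/73.
11/13 > 19/73, so Flint binds and δ* = 11/13.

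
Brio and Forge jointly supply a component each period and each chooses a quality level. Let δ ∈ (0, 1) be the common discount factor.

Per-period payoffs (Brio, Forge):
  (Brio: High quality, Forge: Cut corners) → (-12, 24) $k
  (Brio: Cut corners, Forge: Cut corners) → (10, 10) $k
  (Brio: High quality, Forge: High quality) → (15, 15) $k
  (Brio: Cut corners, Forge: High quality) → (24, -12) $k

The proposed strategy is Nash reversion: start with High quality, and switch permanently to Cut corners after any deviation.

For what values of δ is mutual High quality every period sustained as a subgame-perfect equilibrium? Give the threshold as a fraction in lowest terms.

Under grim trigger the critical discount factor is (T−C)/(T−P) with T = 24, C = 15, P = 10.
δ* = (24−15)/(24−10) = 9/14.

9/14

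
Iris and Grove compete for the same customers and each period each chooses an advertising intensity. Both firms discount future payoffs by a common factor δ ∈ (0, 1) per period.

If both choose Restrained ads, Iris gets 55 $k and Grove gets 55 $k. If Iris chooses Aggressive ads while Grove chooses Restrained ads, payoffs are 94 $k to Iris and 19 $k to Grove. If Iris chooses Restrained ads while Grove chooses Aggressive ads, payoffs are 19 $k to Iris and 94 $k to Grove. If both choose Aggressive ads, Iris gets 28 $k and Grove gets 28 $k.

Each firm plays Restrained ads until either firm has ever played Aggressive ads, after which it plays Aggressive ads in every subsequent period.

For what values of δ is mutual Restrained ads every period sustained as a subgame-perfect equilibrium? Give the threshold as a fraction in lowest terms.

13/22

One-period gain from deviating is 94 − 55 = 39. The loss is 55 − 28 = 27 in every subsequent period, with present value 27·δ/(1−δ).
Deviation is unprofitable when 27·δ/(1−δ) ≥ 39, i.e. δ/(1−δ) ≥ 13/9.
Equivalently δ ≥ 39/(39+27) = 13/22.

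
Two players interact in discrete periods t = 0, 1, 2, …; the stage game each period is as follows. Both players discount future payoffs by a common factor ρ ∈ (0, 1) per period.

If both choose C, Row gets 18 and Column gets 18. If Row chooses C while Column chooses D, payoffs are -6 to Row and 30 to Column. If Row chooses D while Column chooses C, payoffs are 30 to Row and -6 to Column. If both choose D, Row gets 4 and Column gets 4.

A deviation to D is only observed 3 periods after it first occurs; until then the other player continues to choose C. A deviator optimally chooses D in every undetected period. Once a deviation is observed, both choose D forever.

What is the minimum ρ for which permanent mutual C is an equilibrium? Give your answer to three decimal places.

The best deviation is to choose D for all 3 undetected periods, earning 30 each, then 4 forever once detected.
Deviation value: 30(1−ρ^3)/(1−ρ) + 4ρ^3/(1−ρ); cooperation value: 18/(1−ρ).
IC: 18 ≥ 30(1−ρ^3) + 4ρ^3 = 30 − 26ρ^3.
So ρ^3 ≥ 12/26 = 6/13, giving ρ ≥ (6/13)^(1/3) ≈ 0.773.

0.773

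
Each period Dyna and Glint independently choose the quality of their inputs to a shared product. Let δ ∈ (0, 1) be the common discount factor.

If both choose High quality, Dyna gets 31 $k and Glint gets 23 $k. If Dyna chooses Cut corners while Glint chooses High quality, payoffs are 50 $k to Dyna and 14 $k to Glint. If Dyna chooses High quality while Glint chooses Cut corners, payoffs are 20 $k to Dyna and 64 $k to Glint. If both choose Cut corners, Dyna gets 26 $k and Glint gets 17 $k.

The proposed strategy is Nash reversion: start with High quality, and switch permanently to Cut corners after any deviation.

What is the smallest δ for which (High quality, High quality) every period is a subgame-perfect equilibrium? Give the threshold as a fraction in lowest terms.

41/47

For Dyna: deviation gain 50−31 = 19, per-period punishment loss 31−26 = 5. IC gives δ ≥ 19/24.
For Glint: gain 41, loss 6 per period, so δ ≥ 41/47.
The tighter constraint is Glint's, so cooperation needs δ ≥ 41/47.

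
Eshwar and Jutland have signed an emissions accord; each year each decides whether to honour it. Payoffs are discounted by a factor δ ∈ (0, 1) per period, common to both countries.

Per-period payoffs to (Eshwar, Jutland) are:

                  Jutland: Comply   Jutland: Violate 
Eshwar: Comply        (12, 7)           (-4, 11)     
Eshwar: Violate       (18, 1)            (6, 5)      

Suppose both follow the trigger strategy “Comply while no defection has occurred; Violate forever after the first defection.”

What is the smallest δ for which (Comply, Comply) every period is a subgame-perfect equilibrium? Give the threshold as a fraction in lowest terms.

For Eshwar: deviation gain 18−12 = 6, per-period punishment loss 12−6 = 6. IC gives δ ≥ 6/12 = 1/2.
For Jutland: gain 4, loss 2 per period, so δ ≥ 4/6 = 2/3.
The tighter constraint is Jutland's, so cooperation needs δ ≥ 2/3.

2/3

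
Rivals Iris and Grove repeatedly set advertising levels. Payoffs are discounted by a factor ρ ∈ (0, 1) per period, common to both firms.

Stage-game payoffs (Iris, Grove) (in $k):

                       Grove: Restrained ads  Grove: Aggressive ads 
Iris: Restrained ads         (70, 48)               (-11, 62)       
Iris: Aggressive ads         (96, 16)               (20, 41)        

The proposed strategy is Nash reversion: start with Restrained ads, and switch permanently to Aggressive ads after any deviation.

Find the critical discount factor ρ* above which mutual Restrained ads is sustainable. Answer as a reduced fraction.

2/3

Iris's threshold: (96−70)/(96−20) = 13/38.
Grove's threshold: (62−48)/(62−41) = 2/3.
13/38 < 2/3, so Grove binds and ρ* = 2/3.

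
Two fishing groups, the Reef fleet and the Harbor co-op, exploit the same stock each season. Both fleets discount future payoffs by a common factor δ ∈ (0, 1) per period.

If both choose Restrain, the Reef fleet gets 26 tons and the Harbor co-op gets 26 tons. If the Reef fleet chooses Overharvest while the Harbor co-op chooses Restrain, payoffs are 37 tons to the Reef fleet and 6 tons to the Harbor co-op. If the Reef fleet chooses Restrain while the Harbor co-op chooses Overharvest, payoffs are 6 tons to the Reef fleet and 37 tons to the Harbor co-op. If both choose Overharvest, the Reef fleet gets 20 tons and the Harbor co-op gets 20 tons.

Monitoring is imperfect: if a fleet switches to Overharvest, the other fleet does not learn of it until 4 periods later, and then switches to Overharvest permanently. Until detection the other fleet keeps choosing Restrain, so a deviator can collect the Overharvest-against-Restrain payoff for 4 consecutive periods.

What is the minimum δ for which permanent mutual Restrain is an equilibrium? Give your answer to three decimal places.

A deviator earns 37 for 4 periods, then 20 forever; cooperating earns 26 forever. Multiplying the IC by (1−δ):
26 ≥ 37(1−δ^4) + 20δ^4, so 17·δ^4 ≥ 11 and δ^4 ≥ 11/17.
δ ≥ (11/17)^(1/4) ≈ 0.897.

0.897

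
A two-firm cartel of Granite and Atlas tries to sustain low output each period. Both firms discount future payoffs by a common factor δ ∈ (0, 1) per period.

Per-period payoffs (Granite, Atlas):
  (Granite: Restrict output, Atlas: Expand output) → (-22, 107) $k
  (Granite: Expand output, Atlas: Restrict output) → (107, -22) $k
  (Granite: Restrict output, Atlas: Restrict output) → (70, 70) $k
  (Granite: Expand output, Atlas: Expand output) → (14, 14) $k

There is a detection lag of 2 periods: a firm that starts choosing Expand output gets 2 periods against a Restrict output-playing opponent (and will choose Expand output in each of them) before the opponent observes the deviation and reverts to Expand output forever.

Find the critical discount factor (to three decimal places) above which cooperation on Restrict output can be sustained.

The best deviation is to choose Expand output for all 2 undetected periods, earning 107 each, then 14 forever once detected.
Deviation value: 107(1−δ^2)/(1−δ) + 14δ^2/(1−δ); cooperation value: 70/(1−δ).
IC: 70 ≥ 107(1−δ^2) + 14δ^2 = 107 − 93δ^2.
So δ^2 ≥ 37/93, giving δ ≥ (37/93)^(1/2) ≈ 0.631.

0.631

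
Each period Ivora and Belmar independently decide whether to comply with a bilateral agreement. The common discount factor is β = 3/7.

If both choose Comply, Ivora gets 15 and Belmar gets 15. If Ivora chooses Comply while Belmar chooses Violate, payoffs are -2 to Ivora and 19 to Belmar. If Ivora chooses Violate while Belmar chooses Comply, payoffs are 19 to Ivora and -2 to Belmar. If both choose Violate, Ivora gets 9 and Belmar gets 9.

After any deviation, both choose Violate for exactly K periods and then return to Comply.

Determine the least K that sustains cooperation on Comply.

3

Need Σ_{k=1}^{K} β^k ≥ (19−15)/(15−9) = 0.6667 at β = 3/7.
At K = 2 the sum is 0.6122 < 0.6667; at K = 3 it is 0.6910 ≥ 0.6667.
So the minimum punishment length is K = 3.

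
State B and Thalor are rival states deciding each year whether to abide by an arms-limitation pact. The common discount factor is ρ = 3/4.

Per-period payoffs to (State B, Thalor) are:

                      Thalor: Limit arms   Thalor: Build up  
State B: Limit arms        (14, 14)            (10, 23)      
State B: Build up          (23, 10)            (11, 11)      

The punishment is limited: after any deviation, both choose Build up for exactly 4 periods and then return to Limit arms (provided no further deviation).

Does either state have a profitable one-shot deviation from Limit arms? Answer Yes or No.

Comparing payoff streams over the 5 periods until play realigns: cooperate → 14(1+ρ+…+ρ^4); deviate → 23 + 11(ρ+…+ρ^4).
Cooperation is sustained iff (14−11)(ρ+…+ρ^4) ≥ 23−14.
ρ+…+ρ^4 = 3/4·(1−(3/4)^4)/(1−3/4) = 2.0508, and (23−14)/(14−11) = 3.0000.
2.0508 < 3.0000, so cooperation is not sustainable.

Yes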